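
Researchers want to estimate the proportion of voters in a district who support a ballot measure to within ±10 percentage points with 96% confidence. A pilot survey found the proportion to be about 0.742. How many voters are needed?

n = 81

For a proportion with margin E = 0.1 at 96% confidence, z = 2.054.
n = p̂(1−p̂)(z/E)² = 0.742 × 0.258 × (2.054/0.1)² = 80.77
Round up: n = 81.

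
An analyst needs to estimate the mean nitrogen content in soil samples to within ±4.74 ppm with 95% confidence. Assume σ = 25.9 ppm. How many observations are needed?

For a mean, the margin of error is E = z·σ/√n, so n = (zσ/E)².
At 95% confidence, z = 1.960.
n = (1.960 × 25.9 / 4.74)² = 114.70
Round up: n = 115.

115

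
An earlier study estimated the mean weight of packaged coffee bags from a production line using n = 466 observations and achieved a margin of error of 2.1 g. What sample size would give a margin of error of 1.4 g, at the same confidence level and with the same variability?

Margin of error scales as 1/√n, so n₂ = n₁·(E₁/E₂)².
n₂ = 466 × (2.1/1.4)² = 466 × 2.25 = 1048.50
Round up: n₂ = 1049.

1049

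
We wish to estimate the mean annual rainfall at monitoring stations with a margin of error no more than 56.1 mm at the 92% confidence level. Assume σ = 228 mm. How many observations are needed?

51

For a mean, the margin of error is E = z·σ/√n, so n = (zσ/E)².
At 92% confidence, z = 1.751.
n = (1.751 × 228 / 56.1)² = 50.64
Round up: n = 51.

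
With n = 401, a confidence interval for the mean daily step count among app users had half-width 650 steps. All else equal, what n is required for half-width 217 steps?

Margin of error scales as 1/√n, so n₂ = n₁·(E₁/E₂)².
n₂ = 401 × (650/217)² = 401 × 8.972 = 3597.77
Round up: n₂ = 3598.

3598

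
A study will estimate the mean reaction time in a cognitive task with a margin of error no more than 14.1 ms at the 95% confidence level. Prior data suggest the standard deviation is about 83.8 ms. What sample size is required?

136

For a mean, the margin of error is E = z·σ/√n, so n = (zσ/E)².
At 95% confidence, z = 1.960.
n = (1.960 × 83.8 / 14.1)² = 135.69
Round up: n = 136.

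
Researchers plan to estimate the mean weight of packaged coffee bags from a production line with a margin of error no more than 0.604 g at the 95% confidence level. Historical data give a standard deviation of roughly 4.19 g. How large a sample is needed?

n = 185

For a mean, the margin of error is E = z·σ/√n, so n = (zσ/E)².
At 95% confidence, z = 1.960.
n = (1.960 × 4.19 / 0.604)² = 184.87
Round up: n = 185.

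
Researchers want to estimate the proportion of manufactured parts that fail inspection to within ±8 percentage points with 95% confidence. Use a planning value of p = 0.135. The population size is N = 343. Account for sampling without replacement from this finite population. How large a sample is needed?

For a proportion with margin E = 0.08 at 95% confidence, z = 1.960.
n = p̂(1−p̂)(z/E)² = 0.135 × 0.865 × (1.960/0.08)² = 70.09 — call this n₀.
Finite-population correction with N = 343: n = n₀ / (1 + (n₀−1)/N) = 70.09 / 1.201 = 58.36
Round up: n = 59.

59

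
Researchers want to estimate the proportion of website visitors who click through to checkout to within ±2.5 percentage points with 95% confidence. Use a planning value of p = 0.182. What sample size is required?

For a proportion with margin E = 0.025 at 95% confidence, z = 1.960.
n = p̂(1−p̂)(z/E)² = 0.182 × 0.818 × (1.960/0.025)² = 915.08
Round up: n = 916.

n = 916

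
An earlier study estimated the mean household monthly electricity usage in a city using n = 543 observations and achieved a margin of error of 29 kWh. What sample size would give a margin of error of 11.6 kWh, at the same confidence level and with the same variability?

Margin of error scales as 1/√n, so n₂ = n₁·(E₁/E₂)².
n₂ = 543 × (29/11.6)² = 543 × 6.25 = 3393.75
Round up: n₂ = 3394.

3394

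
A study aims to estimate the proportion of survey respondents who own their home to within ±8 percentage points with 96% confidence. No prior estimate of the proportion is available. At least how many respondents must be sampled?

For a proportion with margin E = 0.08 at 96% confidence, z = 2.054.
With no prior estimate, use p = 0.5, which maximizes p(1−p) at 0.25.
n = 0.25 × (z/E)² = 0.25 × (2.054/0.08)² = 164.80
Round up: n = 165.

165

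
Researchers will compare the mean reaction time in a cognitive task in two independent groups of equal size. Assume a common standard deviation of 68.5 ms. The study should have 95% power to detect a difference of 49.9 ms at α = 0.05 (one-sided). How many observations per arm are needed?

41 per group

For two equal groups, n per group = 2·((z_α + z_β)·σ/δ)².
z_α = 1.645; z_β = 1.645 (power 95%).
n = 2 × (3.290 × 68.5 / 49.9)² = 2 × 20.40 = 40.80
Round up: n = 41 per group.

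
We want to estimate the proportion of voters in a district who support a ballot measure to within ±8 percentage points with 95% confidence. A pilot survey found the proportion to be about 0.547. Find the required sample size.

149

For a proportion with margin E = 0.08 at 95% confidence, z = 1.960.
n = p̂(1−p̂)(z/E)² = 0.547 × 0.453 × (1.960/0.08)² = 148.74
Round up: n = 149.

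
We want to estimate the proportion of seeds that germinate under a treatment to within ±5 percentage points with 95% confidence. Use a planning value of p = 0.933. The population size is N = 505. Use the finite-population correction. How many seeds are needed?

For a proportion with margin E = 0.05 at 95% confidence, z = 1.960.
n = p̂(1−p̂)(z/E)² = 0.933 × 0.067 × (1.960/0.05)² = 96.06 — call this n₀.
Finite-population correction with N = 505: n = n₀ / (1 + (n₀−1)/N) = 96.06 / 1.188 = 80.86
Round up: n = 81.

81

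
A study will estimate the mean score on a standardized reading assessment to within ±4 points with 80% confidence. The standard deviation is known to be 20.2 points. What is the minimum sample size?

42

For a mean, the margin of error is E = z·σ/√n, so n = (zσ/E)².
At 80% confidence, z = 1.282.
n = (1.282 × 20.2 / 4)² = 41.91
Round up: n = 42.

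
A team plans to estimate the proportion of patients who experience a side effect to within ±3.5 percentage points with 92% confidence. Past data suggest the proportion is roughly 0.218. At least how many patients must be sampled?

For a proportion with margin E = 0.035 at 92% confidence, z = 1.751.
n = p̂(1−p̂)(z/E)² = 0.218 × 0.782 × (1.751/0.035)² = 426.68
Round up: n = 427.

n = 427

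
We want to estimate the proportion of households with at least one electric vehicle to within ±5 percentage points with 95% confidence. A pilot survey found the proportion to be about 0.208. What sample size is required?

254

For a proportion with margin E = 0.05 at 95% confidence, z = 1.960.
n = p̂(1−p̂)(z/E)² = 0.208 × 0.792 × (1.960/0.05)² = 253.14
Round up: n = 254.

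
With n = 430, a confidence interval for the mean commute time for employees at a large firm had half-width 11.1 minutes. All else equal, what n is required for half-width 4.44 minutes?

Margin of error scales as 1/√n, so n₂ = n₁·(E₁/E₂)².
n₂ = 430 × (11.1/4.44)² = 430 × 6.25 = 2687.50
Round up: n₂ = 2688.

2688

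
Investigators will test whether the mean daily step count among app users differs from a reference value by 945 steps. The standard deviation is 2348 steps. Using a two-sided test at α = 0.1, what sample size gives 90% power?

53

For a one-sample z-test, n = ((z_{α/2} + z_β)·σ/δ)².
z_{α/2} = 1.645 (two-sided α = 0.1); z_β = 1.282 (power 90% → β = 0.1).
n = (2.927 × 2348 / 945)² = 52.89
Round up: n = 53.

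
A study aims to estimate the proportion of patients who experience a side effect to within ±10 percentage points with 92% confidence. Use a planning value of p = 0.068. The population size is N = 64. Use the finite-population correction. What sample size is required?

For a proportion with margin E = 0.1 at 92% confidence, z = 1.751.
n = p̂(1−p̂)(z/E)² = 0.068 × 0.932 × (1.751/0.1)² = 19.43 — call this n₀.
Finite-population correction with N = 64: n = n₀ / (1 + (n₀−1)/N) = 19.43 / 1.288 = 15.09
Round up: n = 16.

16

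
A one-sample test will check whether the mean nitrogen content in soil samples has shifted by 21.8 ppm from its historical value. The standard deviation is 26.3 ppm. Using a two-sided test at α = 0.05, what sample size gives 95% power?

n = 19

For a one-sample z-test, n = ((z_{α/2} + z_β)·σ/δ)².
z_{α/2} = 1.960 (two-sided α = 0.05); z_β = 1.645 (power 95% → β = 0.05).
n = (3.605 × 26.3 / 21.8)² = 18.92
Round up: n = 19.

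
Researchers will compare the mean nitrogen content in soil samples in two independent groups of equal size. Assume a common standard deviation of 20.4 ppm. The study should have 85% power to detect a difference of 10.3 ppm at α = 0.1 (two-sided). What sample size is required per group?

57 per group

For two equal groups, n per group = 2·((z_{α/2} + z_β)·σ/δ)².
z_{α/2} = 1.645; z_β = 1.036 (power 85%).
n = 2 × (2.681 × 20.4 / 10.3)² = 2 × 28.20 = 56.40
Round up: n = 57 per group.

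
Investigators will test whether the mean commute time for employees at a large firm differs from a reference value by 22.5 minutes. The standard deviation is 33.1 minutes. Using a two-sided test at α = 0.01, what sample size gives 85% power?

For a one-sample z-test, n = ((z_{α/2} + z_β)·σ/δ)².
z_{α/2} = 2.576 (two-sided α = 0.01); z_β = 1.036 (power 85% → β = 0.15).
n = (3.612 × 33.1 / 22.5)² = 28.23
Round up: n = 29.

29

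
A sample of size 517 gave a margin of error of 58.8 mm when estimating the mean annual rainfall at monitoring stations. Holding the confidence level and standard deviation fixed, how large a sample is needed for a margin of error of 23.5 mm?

n = 3237

Margin of error scales as 1/√n, so n₂ = n₁·(E₁/E₂)².
n₂ = 517 × (58.8/23.5)² = 517 × 6.261 = 3236.94
Round up: n₂ = 3237.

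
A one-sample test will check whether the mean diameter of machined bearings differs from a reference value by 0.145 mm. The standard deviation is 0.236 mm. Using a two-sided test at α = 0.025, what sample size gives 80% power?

n = 26

For a one-sample z-test, n = ((z_{α/2} + z_β)·σ/δ)².
z_{α/2} = 2.241 (two-sided α = 0.025); z_β = 0.842 (power 80% → β = 0.2).
n = (3.083 × 0.236 / 0.145)² = 25.18
Round up: n = 26.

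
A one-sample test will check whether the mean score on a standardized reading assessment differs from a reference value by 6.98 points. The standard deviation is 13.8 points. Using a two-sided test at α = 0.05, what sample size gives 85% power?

For a one-sample z-test, n = ((z_{α/2} + z_β)·σ/δ)².
z_{α/2} = 1.960 (two-sided α = 0.05); z_β = 1.036 (power 85% → β = 0.15).
n = (2.996 × 13.8 / 6.98)² = 35.09
Round up: n = 36.

36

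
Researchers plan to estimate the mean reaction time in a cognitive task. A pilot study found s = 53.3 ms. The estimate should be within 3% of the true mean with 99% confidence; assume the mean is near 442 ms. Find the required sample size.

For a mean, the margin of error is E = z·σ/√n, so n = (zσ/E)².
At 99% confidence, z = 2.576.
E = 3% of 442 = 13.26 ms.
n = (2.576 × 53.3 / 13.26)² = 107.22
Round up: n = 108.

n = 108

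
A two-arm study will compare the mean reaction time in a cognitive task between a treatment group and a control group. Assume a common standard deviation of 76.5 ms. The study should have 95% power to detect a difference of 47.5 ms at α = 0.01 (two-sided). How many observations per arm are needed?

93 per group

For two equal groups, n per group = 2·((z_{α/2} + z_β)·σ/δ)².
z_{α/2} = 2.576; z_β = 1.645 (power 95%).
n = 2 × (4.221 × 76.5 / 47.5)² = 2 × 46.21 = 92.42
Round up: n = 93 per group.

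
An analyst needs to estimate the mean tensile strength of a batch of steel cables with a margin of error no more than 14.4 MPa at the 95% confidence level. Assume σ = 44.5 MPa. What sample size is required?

37

For a mean, the margin of error is E = z·σ/√n, so n = (zσ/E)².
At 95% confidence, z = 1.960.
n = (1.960 × 44.5 / 14.4)² = 36.69
Round up: n = 37.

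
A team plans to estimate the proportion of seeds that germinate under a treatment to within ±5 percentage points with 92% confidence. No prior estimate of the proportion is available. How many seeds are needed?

n = 307

For a proportion with margin E = 0.05 at 92% confidence, z = 1.751.
With no prior estimate, use p = 0.5, which maximizes p(1−p) at 0.25.
n = 0.25 × (z/E)² = 0.25 × (1.751/0.05)² = 306.60
Round up: n = 307.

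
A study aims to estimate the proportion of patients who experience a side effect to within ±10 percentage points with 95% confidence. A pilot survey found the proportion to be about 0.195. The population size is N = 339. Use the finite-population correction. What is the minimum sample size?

52

For a proportion with margin E = 0.1 at 95% confidence, z = 1.960.
n = p̂(1−p̂)(z/E)² = 0.195 × 0.805 × (1.960/0.1)² = 60.30 — call this n₀.
Finite-population correction with N = 339: n = n₀ / (1 + (n₀−1)/N) = 60.30 / 1.175 = 51.32
Round up: n = 52.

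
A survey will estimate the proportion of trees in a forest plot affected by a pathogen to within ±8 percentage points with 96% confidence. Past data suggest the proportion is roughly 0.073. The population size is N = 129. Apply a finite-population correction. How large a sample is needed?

34

For a proportion with margin E = 0.08 at 96% confidence, z = 2.054.
n = p̂(1−p̂)(z/E)² = 0.073 × 0.927 × (2.054/0.08)² = 44.61 — call this n₀.
Finite-population correction with N = 129: n = n₀ / (1 + (n₀−1)/N) = 44.61 / 1.338 = 33.34
Round up: n = 34.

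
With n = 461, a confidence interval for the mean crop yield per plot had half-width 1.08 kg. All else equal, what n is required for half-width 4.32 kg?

Margin of error scales as 1/√n, so n₂ = n₁·(E₁/E₂)².
n₂ = 461 × (1.08/4.32)² = 461 × 0.0625 = 28.81
Round up: n₂ = 29.

29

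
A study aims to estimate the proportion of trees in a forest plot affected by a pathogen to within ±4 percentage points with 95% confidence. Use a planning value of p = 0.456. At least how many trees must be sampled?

n = 596

For a proportion with margin E = 0.04 at 95% confidence, z = 1.960.
n = p̂(1−p̂)(z/E)² = 0.456 × 0.544 × (1.960/0.04)² = 595.60
Round up: n = 596.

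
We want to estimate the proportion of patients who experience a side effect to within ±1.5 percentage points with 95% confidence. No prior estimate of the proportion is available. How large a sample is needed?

For a proportion with margin E = 0.015 at 95% confidence, z = 1.960.
With no prior estimate, use p = 0.5, which maximizes p(1−p) at 0.25.
n = 0.25 × (z/E)² = 0.25 × (1.960/0.015)² = 4268.44
Round up: n = 4269.

n = 4269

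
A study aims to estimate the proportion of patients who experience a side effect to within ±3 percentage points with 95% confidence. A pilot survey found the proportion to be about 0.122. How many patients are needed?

458

For a proportion with margin E = 0.03 at 95% confidence, z = 1.960.
n = p̂(1−p̂)(z/E)² = 0.122 × 0.878 × (1.960/0.03)² = 457.22
Round up: n = 458.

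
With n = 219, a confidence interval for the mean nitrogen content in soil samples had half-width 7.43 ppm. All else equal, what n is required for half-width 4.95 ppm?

n = 494

Margin of error scales as 1/√n, so n₂ = n₁·(E₁/E₂)².
n₂ = 219 × (7.43/4.95)² = 219 × 2.253 = 493.41
Round up: n₂ = 494.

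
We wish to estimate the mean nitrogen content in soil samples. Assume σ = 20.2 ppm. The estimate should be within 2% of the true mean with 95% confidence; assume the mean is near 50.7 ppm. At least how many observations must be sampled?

For a mean, the margin of error is E = z·σ/√n, so n = (zσ/E)².
At 95% confidence, z = 1.960.
E = 2% of 50.7 = 1.014 ppm.
n = (1.960 × 20.2 / 1.014)² = 1524.54
Round up: n = 1525.

1525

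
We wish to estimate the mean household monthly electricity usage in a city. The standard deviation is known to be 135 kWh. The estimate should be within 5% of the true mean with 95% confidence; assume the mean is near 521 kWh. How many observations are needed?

For a mean, the margin of error is E = z·σ/√n, so n = (zσ/E)².
At 95% confidence, z = 1.960.
E = 5% of 521 = 26.05 kWh.
n = (1.960 × 135 / 26.05)² = 103.17
Round up: n = 104.

n = 104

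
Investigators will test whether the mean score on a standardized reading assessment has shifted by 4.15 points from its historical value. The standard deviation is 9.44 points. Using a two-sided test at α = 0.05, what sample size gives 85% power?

For a one-sample z-test, n = ((z_{α/2} + z_β)·σ/δ)².
z_{α/2} = 1.960 (two-sided α = 0.05); z_β = 1.036 (power 85% → β = 0.15).
n = (2.996 × 9.44 / 4.15)² = 46.44
Round up: n = 47.

47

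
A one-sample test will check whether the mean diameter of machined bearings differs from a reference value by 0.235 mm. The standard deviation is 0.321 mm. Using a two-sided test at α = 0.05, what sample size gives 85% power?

n = 17

For a one-sample z-test, n = ((z_{α/2} + z_β)·σ/δ)².
z_{α/2} = 1.960 (two-sided α = 0.05); z_β = 1.036 (power 85% → β = 0.15).
n = (2.996 × 0.321 / 0.235)² = 16.75
Round up: n = 17.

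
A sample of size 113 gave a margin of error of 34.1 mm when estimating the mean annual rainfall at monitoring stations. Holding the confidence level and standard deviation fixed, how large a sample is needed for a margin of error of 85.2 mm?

n = 19

Margin of error scales as 1/√n, so n₂ = n₁·(E₁/E₂)².
n₂ = 113 × (34.1/85.2)² = 113 × 0.1602 = 18.10
Round up: n₂ = 19.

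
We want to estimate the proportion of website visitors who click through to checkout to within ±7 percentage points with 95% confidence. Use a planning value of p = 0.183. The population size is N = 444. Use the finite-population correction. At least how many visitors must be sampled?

93

For a proportion with margin E = 0.07 at 95% confidence, z = 1.960.
n = p̂(1−p̂)(z/E)² = 0.183 × 0.817 × (1.960/0.07)² = 117.22 — call this n₀.
Finite-population correction with N = 444: n = n₀ / (1 + (n₀−1)/N) = 117.22 / 1.262 = 92.88
Round up: n = 93.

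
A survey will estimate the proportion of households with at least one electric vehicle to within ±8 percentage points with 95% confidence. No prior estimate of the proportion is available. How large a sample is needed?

151

For a proportion with margin E = 0.08 at 95% confidence, z = 1.960.
With no prior estimate, use p = 0.5, which maximizes p(1−p) at 0.25.
n = 0.25 × (z/E)² = 0.25 × (1.960/0.08)² = 150.06
Round up: n = 151.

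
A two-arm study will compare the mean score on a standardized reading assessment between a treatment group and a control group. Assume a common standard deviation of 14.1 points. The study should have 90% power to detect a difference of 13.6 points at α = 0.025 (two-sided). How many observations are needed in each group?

27 per group

For two equal groups, n per group = 2·((z_{α/2} + z_β)·σ/δ)².
z_{α/2} = 2.241; z_β = 1.282 (power 90%).
n = 2 × (3.523 × 14.1 / 13.6)² = 2 × 13.34 = 26.68
Round up: n = 27 per group.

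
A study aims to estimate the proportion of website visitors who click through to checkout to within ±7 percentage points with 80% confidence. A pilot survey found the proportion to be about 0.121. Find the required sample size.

For a proportion with margin E = 0.07 at 80% confidence, z = 1.282.
n = p̂(1−p̂)(z/E)² = 0.121 × 0.879 × (1.282/0.07)² = 35.67
Round up: n = 36.

36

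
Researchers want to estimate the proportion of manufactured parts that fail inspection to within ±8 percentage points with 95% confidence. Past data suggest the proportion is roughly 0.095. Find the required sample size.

For a proportion with margin E = 0.08 at 95% confidence, z = 1.960.
n = p̂(1−p̂)(z/E)² = 0.095 × 0.905 × (1.960/0.08)² = 51.61
Round up: n = 52.

52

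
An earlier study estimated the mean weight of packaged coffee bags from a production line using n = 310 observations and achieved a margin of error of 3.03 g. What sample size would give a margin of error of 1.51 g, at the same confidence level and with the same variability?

1249

Margin of error scales as 1/√n, so n₂ = n₁·(E₁/E₂)².
n₂ = 310 × (3.03/1.51)² = 310 × 4.027 = 1248.37
Round up: n₂ = 1249.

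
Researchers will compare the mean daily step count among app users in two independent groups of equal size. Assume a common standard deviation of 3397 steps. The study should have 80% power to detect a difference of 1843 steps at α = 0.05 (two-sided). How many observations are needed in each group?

For two equal groups, n per group = 2·((z_{α/2} + z_β)·σ/δ)².
z_{α/2} = 1.960; z_β = 0.842 (power 80%).
n = 2 × (2.802 × 3397 / 1843)² = 2 × 26.67 = 53.34
Round up: n = 54 per group.

54 per group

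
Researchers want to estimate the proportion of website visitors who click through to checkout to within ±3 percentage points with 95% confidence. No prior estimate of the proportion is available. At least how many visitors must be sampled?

For a proportion with margin E = 0.03 at 95% confidence, z = 1.960.
With no prior estimate, use p = 0.5, which maximizes p(1−p) at 0.25.
n = 0.25 × (z/E)² = 0.25 × (1.960/0.03)² = 1067.11
Round up: n = 1068.

n = 1068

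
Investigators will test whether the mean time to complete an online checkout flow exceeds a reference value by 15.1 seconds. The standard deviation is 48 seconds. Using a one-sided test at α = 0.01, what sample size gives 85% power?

n = 115

For a one-sample z-test, n = ((z_α + z_β)·σ/δ)².
z_α = 2.326 (one-sided α = 0.01); z_β = 1.036 (power 85% → β = 0.15).
n = (3.362 × 48 / 15.1)² = 114.22
Round up: n = 115.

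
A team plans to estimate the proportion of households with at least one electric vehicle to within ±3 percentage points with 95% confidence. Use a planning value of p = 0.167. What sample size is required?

For a proportion with margin E = 0.03 at 95% confidence, z = 1.960.
n = p̂(1−p̂)(z/E)² = 0.167 × 0.833 × (1.960/0.03)² = 593.79
Round up: n = 594.

594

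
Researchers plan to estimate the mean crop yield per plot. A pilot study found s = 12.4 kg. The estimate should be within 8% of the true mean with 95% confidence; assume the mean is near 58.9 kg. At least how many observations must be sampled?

For a mean, the margin of error is E = z·σ/√n, so n = (zσ/E)².
At 95% confidence, z = 1.960.
E = 8% of 58.9 = 4.712 kg.
n = (1.960 × 12.4 / 4.712)² = 26.60
Round up: n = 27.

27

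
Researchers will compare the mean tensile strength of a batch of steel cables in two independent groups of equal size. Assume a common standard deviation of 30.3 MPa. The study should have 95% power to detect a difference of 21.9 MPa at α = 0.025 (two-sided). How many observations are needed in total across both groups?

116 total

For two equal groups, n per group = 2·((z_{α/2} + z_β)·σ/δ)².
z_{α/2} = 2.241; z_β = 1.645 (power 95%).
n = 2 × (3.886 × 30.3 / 21.9)² = 2 × 28.91 = 57.82
Round up: n = 58 per group.
Total across both groups: 2 × 58 = 116.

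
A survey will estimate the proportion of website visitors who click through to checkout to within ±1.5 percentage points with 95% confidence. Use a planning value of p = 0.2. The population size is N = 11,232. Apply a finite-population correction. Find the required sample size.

2198

For a proportion with margin E = 0.015 at 95% confidence, z = 1.960.
n = p̂(1−p̂)(z/E)² = 0.2 × 0.8 × (1.960/0.015)² = 2731.80 — call this n₀.
Finite-population correction with N = 11,232: n = n₀ / (1 + (n₀−1)/N) = 2731.80 / 1.243 = 2197.75
Round up: n = 2198.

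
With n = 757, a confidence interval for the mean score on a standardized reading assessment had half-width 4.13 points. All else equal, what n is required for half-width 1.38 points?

6781

Margin of error scales as 1/√n, so n₂ = n₁·(E₁/E₂)².
n₂ = 757 × (4.13/1.38)² = 757 × 8.957 = 6780.45
Round up: n₂ = 6781.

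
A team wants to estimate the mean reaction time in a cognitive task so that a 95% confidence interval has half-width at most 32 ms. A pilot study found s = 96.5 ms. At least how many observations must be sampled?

35

For a mean, the margin of error is E = z·σ/√n, so n = (zσ/E)².
At 95% confidence, z = 1.960.
n = (1.960 × 96.5 / 32)² = 34.94
Round up: n = 35.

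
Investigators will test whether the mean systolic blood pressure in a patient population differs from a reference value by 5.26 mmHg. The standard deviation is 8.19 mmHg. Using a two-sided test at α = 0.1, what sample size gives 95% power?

27

For a one-sample z-test, n = ((z_{α/2} + z_β)·σ/δ)².
z_{α/2} = 1.645 (two-sided α = 0.1); z_β = 1.645 (power 95% → β = 0.05).
n = (3.290 × 8.19 / 5.26)² = 26.24
Round up: n = 27.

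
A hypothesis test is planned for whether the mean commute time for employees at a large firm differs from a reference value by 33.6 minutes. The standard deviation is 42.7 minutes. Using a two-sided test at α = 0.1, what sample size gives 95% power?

For a one-sample z-test, n = ((z_{α/2} + z_β)·σ/δ)².
z_{α/2} = 1.645 (two-sided α = 0.1); z_β = 1.645 (power 95% → β = 0.05).
n = (3.290 × 42.7 / 33.6)² = 17.48
Round up: n = 18.

18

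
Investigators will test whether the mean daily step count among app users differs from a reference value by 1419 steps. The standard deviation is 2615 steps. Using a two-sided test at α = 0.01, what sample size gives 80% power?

For a one-sample z-test, n = ((z_{α/2} + z_β)·σ/δ)².
z_{α/2} = 2.576 (two-sided α = 0.01); z_β = 0.842 (power 80% → β = 0.2).
n = (3.418 × 2615 / 1419)² = 39.68
Round up: n = 40.

40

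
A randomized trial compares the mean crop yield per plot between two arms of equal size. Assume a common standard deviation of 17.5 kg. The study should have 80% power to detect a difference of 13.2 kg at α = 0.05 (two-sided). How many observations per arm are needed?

For two equal groups, n per group = 2·((z_{α/2} + z_β)·σ/δ)².
z_{α/2} = 1.960; z_β = 0.842 (power 80%).
n = 2 × (2.802 × 17.5 / 13.2)² = 2 × 13.80 = 27.60
Round up: n = 28 per group.

28 per group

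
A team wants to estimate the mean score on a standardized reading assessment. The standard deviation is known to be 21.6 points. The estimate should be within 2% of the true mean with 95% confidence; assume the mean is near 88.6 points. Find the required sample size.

571

For a mean, the margin of error is E = z·σ/√n, so n = (zσ/E)².
At 95% confidence, z = 1.960.
E = 2% of 88.6 = 1.772 points.
n = (1.960 × 21.6 / 1.772)² = 570.81
Round up: n = 571.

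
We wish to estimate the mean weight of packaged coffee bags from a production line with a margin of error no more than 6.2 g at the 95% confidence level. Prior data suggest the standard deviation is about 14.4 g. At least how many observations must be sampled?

n = 21

For a mean, the margin of error is E = z·σ/√n, so n = (zσ/E)².
At 95% confidence, z = 1.960.
n = (1.960 × 14.4 / 6.2)² = 20.72
Round up: n = 21.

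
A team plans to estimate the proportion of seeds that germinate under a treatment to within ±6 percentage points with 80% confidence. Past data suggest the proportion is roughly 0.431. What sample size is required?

For a proportion with margin E = 0.06 at 80% confidence, z = 1.282.
n = p̂(1−p̂)(z/E)² = 0.431 × 0.569 × (1.282/0.06)² = 111.96
Round up: n = 112.

112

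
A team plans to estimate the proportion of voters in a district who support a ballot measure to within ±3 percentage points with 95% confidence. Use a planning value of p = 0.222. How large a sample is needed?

For a proportion with margin E = 0.03 at 95% confidence, z = 1.960.
n = p̂(1−p̂)(z/E)² = 0.222 × 0.778 × (1.960/0.03)² = 737.23
Round up: n = 738.

738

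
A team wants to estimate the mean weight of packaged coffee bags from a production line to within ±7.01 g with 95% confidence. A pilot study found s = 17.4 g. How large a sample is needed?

For a mean, the margin of error is E = z·σ/√n, so n = (zσ/E)².
At 95% confidence, z = 1.960.
n = (1.960 × 17.4 / 7.01)² = 23.67
Round up: n = 24.

24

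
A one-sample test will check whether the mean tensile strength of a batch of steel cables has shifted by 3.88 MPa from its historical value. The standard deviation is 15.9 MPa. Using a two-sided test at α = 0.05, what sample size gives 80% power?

For a one-sample z-test, n = ((z_{α/2} + z_β)·σ/δ)².
z_{α/2} = 1.960 (two-sided α = 0.05); z_β = 0.842 (power 80% → β = 0.2).
n = (2.802 × 15.9 / 3.88)² = 131.85
Round up: n = 132.

132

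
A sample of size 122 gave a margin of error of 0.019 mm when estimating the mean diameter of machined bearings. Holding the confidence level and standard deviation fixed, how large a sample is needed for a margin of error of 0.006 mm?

1224

Margin of error scales as 1/√n, so n₂ = n₁·(E₁/E₂)².
n₂ = 122 × (0.019/0.006)² = 122 × 10.03 = 1223.66
Round up: n₂ = 1224.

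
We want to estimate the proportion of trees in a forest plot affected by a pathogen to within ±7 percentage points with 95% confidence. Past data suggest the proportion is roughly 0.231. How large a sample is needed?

140

For a proportion with margin E = 0.07 at 95% confidence, z = 1.960.
n = p̂(1−p̂)(z/E)² = 0.231 × 0.769 × (1.960/0.07)² = 139.27
Round up: n = 140.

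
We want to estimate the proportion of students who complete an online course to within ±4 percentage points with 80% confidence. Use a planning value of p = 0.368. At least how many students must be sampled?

For a proportion with margin E = 0.04 at 80% confidence, z = 1.282.
n = p̂(1−p̂)(z/E)² = 0.368 × 0.632 × (1.282/0.04)² = 238.90
Round up: n = 239.

239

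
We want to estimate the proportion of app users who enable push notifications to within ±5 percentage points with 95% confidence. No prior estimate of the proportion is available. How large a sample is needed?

385

For a proportion with margin E = 0.05 at 95% confidence, z = 1.960.
With no prior estimate, use p = 0.5, which maximizes p(1−p) at 0.25.
n = 0.25 × (z/E)² = 0.25 × (1.960/0.05)² = 384.16
Round up: n = 385.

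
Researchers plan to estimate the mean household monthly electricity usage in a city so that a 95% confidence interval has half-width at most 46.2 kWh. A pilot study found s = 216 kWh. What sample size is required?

For a mean, the margin of error is E = z·σ/√n, so n = (zσ/E)².
At 95% confidence, z = 1.960.
n = (1.960 × 216 / 46.2)² = 83.97
Round up: n = 84.

84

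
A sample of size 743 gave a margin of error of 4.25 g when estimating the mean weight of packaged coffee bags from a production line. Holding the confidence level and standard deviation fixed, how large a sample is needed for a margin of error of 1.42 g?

Margin of error scales as 1/√n, so n₂ = n₁·(E₁/E₂)².
n₂ = 743 × (4.25/1.42)² = 743 × 8.958 = 6655.79
Round up: n₂ = 6656.

6656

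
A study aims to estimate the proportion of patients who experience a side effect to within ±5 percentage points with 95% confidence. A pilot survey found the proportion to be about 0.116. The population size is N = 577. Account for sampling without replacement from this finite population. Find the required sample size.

n = 124

For a proportion with margin E = 0.05 at 95% confidence, z = 1.960.
n = p̂(1−p̂)(z/E)² = 0.116 × 0.884 × (1.960/0.05)² = 157.57 — call this n₀.
Finite-population correction with N = 577: n = n₀ / (1 + (n₀−1)/N) = 157.57 / 1.271 = 123.97
Round up: n = 124.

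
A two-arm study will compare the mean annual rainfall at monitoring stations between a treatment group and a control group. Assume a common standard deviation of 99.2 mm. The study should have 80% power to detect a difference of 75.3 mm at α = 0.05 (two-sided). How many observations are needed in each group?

For two equal groups, n per group = 2·((z_{α/2} + z_β)·σ/δ)².
z_{α/2} = 1.960; z_β = 0.842 (power 80%).
n = 2 × (2.802 × 99.2 / 75.3)² = 2 × 13.63 = 27.26
Round up: n = 28 per group.

28 per group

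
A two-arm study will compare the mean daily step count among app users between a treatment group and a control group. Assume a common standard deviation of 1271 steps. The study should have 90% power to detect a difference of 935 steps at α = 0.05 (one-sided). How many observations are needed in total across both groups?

64 total

For two equal groups, n per group = 2·((z_α + z_β)·σ/δ)².
z_α = 1.645; z_β = 1.282 (power 90%).
n = 2 × (2.927 × 1271 / 935)² = 2 × 15.83 = 31.66
Round up: n = 32 per group.
Total across both groups: 2 × 32 = 64.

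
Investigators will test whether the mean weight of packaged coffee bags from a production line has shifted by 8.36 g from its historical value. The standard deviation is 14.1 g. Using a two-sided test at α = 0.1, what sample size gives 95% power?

31

For a one-sample z-test, n = ((z_{α/2} + z_β)·σ/δ)².
z_{α/2} = 1.645 (two-sided α = 0.1); z_β = 1.645 (power 95% → β = 0.05).
n = (3.290 × 14.1 / 8.36)² = 30.79
Round up: n = 31.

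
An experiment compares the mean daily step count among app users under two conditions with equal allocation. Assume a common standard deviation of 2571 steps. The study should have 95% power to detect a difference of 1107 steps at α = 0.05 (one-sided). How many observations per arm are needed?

117 per group

For two equal groups, n per group = 2·((z_α + z_β)·σ/δ)².
z_α = 1.645; z_β = 1.645 (power 95%).
n = 2 × (3.290 × 2571 / 1107)² = 2 × 58.38 = 116.76
Round up: n = 117 per group.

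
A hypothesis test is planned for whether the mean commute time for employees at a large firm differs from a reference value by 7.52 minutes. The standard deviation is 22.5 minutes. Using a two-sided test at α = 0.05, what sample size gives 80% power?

71

For a one-sample z-test, n = ((z_{α/2} + z_β)·σ/δ)².
z_{α/2} = 1.960 (two-sided α = 0.05); z_β = 0.842 (power 80% → β = 0.2).
n = (2.802 × 22.5 / 7.52)² = 70.29
Round up: n = 71.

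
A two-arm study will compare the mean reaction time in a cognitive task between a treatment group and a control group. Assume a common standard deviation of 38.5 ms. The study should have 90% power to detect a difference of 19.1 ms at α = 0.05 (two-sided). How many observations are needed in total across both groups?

For two equal groups, n per group = 2·((z_{α/2} + z_β)·σ/δ)².
z_{α/2} = 1.960; z_β = 1.282 (power 90%).
n = 2 × (3.242 × 38.5 / 19.1)² = 2 × 42.71 = 85.42
Round up: n = 86 per group.
Total across both groups: 2 × 86 = 172.

172 total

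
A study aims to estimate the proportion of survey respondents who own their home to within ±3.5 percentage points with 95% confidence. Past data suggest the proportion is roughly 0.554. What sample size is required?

For a proportion with margin E = 0.035 at 95% confidence, z = 1.960.
n = p̂(1−p̂)(z/E)² = 0.554 × 0.446 × (1.960/0.035)² = 774.86
Round up: n = 775.

775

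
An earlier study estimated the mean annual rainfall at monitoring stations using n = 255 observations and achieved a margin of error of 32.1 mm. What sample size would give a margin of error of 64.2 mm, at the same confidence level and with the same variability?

Margin of error scales as 1/√n, so n₂ = n₁·(E₁/E₂)².
n₂ = 255 × (32.1/64.2)² = 255 × 0.25 = 63.75
Round up: n₂ = 64.

n = 64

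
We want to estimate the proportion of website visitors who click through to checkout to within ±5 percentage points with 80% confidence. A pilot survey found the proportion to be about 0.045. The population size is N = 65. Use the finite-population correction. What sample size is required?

20

For a proportion with margin E = 0.05 at 80% confidence, z = 1.282.
n = p̂(1−p̂)(z/E)² = 0.045 × 0.955 × (1.282/0.05)² = 28.25 — call this n₀.
Finite-population correction with N = 65: n = n₀ / (1 + (n₀−1)/N) = 28.25 / 1.419 = 19.91
Round up: n = 20.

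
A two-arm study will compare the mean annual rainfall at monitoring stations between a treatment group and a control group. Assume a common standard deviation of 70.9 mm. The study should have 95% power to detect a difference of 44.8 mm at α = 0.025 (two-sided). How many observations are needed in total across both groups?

152 total

For two equal groups, n per group = 2·((z_{α/2} + z_β)·σ/δ)².
z_{α/2} = 2.241; z_β = 1.645 (power 95%).
n = 2 × (3.886 × 70.9 / 44.8)² = 2 × 37.82 = 75.64
Round up: n = 76 per group.
Total across both groups: 2 × 76 = 152.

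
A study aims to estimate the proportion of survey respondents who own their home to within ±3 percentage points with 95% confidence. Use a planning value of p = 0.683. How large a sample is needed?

n = 925

For a proportion with margin E = 0.03 at 95% confidence, z = 1.960.
n = p̂(1−p̂)(z/E)² = 0.683 × 0.317 × (1.960/0.03)² = 924.17
Round up: n = 925.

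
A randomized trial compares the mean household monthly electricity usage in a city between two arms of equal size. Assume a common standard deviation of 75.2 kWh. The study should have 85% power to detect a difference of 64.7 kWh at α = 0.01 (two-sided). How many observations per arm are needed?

For two equal groups, n per group = 2·((z_{α/2} + z_β)·σ/δ)².
z_{α/2} = 2.576; z_β = 1.036 (power 85%).
n = 2 × (3.612 × 75.2 / 64.7)² = 2 × 17.62 = 35.24
Round up: n = 36 per group.

36 per group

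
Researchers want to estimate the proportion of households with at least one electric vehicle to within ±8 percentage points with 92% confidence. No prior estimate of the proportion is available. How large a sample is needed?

For a proportion with margin E = 0.08 at 92% confidence, z = 1.751.
With no prior estimate, use p = 0.5, which maximizes p(1−p) at 0.25.
n = 0.25 × (z/E)² = 0.25 × (1.751/0.08)² = 119.77
Round up: n = 120.

120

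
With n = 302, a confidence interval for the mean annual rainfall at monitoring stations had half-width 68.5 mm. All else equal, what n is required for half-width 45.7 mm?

679

Margin of error scales as 1/√n, so n₂ = n₁·(E₁/E₂)².
n₂ = 302 × (68.5/45.7)² = 302 × 2.247 = 678.59
Round up: n₂ = 679.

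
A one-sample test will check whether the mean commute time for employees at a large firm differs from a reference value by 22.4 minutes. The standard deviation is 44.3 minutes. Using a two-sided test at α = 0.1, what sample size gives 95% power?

For a one-sample z-test, n = ((z_{α/2} + z_β)·σ/δ)².
z_{α/2} = 1.645 (two-sided α = 0.1); z_β = 1.645 (power 95% → β = 0.05).
n = (3.290 × 44.3 / 22.4)² = 42.34
Round up: n = 43.

43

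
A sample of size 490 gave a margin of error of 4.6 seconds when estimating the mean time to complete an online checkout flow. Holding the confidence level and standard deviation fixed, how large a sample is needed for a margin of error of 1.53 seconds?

Margin of error scales as 1/√n, so n₂ = n₁·(E₁/E₂)².
n₂ = 490 × (4.6/1.53)² = 490 × 9.039 = 4429.11
Round up: n₂ = 4430.

n = 4430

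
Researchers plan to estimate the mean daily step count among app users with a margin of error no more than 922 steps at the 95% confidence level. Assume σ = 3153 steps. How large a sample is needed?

n = 45

For a mean, the margin of error is E = z·σ/√n, so n = (zσ/E)².
At 95% confidence, z = 1.960.
n = (1.960 × 3153 / 922)² = 44.93
Round up: n = 45.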